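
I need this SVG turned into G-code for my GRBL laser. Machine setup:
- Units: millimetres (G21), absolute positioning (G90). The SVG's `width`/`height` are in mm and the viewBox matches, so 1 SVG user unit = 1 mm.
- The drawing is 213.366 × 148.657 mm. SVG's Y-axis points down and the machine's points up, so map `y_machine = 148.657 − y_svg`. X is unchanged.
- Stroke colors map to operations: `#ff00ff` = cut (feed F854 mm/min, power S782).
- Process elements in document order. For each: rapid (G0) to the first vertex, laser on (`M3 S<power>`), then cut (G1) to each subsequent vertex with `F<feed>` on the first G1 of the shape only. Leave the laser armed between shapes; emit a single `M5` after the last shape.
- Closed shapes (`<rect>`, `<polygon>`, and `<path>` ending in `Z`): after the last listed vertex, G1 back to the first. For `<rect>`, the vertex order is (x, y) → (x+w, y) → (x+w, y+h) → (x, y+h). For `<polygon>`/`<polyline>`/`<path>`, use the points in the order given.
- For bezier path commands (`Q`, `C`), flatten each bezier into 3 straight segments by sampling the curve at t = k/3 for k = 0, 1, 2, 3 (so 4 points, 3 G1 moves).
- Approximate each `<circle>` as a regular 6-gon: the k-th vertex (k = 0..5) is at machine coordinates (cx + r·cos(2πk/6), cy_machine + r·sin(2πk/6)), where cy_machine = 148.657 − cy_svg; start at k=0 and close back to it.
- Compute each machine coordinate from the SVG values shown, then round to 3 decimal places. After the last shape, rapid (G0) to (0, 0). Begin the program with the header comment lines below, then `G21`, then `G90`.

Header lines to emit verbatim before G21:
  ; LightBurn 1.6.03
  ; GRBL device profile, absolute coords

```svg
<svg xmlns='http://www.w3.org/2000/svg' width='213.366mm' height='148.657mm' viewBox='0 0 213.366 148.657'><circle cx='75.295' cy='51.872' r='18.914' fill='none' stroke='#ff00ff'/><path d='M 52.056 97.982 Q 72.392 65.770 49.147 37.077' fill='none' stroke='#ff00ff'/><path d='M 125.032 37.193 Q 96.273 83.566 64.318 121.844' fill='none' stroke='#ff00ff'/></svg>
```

; LightBurn 1.6.03
; GRBL device profile, absolute coords
G21
G90
G0 X94.209 Y96.785
M3 S782
G1 X84.752 Y113.165 F854
G1 X65.838 Y113.165
G1 X56.381 Y96.785
G1 X65.838 Y80.405
G1 X84.752 Y80.405
G1 X94.209 Y96.785
G0 X52.056 Y50.675
M3 S782
G1 X60.771 Y71.759 F854
G1 X59.801 Y92.060
G1 X49.147 Y111.580
G0 X125.032 Y111.464
M3 S782
G1 X105.504 Y81.448 F854
G1 X85.266 Y53.231
G1 X64.318 Y26.813
M5
G0 X0.000 Y0.000

Since the viewBox matches the mm dimensions, user units are millimetres directly. The only transform is the Y-flip y_m = 148.657 − y_svg.

Shape 1 is a circle drawn with `<circle>`. Its stroke #ff00ff means cut at S782, F854. After flipping Y the toolpath is (94.209,96.785) → (84.752,113.165) → (65.838,113.165) → (56.381,96.785) → (65.838,80.405) → (84.752,80.405) → (94.209,96.785), returning to the start.

Shape 2 is a quadratic bezier drawn with `<path>`. Its stroke #ff00ff means cut at S782, F854. After flipping Y the toolpath is (52.056,50.675) → (60.771,71.759) → (59.801,92.060) → (49.147,111.580).

Shape 3 is a quadratic bezier drawn with `<path>`. Its stroke #ff00ff means cut at S782, F854. After flipping Y the toolpath is (125.032,111.464) → (105.504,81.448) → (85.266,53.231) → (64.318,26.813).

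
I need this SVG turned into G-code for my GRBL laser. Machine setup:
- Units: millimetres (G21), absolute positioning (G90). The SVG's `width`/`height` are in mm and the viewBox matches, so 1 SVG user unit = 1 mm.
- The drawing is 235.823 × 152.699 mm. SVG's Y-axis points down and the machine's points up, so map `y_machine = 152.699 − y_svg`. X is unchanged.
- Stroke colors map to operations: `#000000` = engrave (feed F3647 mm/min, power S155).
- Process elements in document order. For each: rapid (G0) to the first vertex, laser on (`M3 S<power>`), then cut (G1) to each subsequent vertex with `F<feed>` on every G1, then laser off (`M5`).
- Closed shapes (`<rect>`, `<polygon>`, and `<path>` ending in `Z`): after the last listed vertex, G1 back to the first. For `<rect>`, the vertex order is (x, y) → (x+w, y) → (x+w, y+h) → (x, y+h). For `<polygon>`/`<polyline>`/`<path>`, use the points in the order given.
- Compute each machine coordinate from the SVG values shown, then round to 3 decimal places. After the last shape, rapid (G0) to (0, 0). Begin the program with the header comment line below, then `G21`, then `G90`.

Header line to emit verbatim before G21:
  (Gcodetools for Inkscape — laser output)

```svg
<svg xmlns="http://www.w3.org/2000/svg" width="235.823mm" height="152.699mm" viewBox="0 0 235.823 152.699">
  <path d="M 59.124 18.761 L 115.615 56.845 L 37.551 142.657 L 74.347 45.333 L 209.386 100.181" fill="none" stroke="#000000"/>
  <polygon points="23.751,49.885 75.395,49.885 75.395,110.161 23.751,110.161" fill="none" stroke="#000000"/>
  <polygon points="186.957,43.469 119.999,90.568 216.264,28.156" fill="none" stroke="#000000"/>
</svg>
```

(Gcodetools for Inkscape — laser output)
G21
G90
G0 X59.124 Y133.938
M3 S155
G1 X115.615 Y95.854 F3647
G1 X37.551 Y10.042 F3647
G1 X74.347 Y107.366 F3647
G1 X209.386 Y52.518 F3647
M5
G0 X23.751 Y102.814
M3 S155
G1 X75.395 Y102.814 F3647
G1 X75.395 Y42.538 F3647
G1 X23.751 Y42.538 F3647
G1 X23.751 Y102.814 F3647
M5
G0 X186.957 Y109.230
M3 S155
G1 X119.999 Y62.131 F3647
G1 X216.264 Y124.543 F3647
G1 X186.957 Y109.230 F3647
M5
G0 X0.000 Y0.000

viewBox `0 0 235.823 152.699` with mm width/height → 1 unit = 1 mm. Flip: y_m = 152.699 − y_svg.

**Shape 1** — `<path>` open polyline, stroke `#000000` → engrave (S155, F3647). Machine vertices: (59.124,133.938) → (115.615,95.854) → (37.551,10.042) → (74.347,107.366) → (209.386,52.518). Open path.

**Shape 2** — `<polygon>` rectangle, stroke `#000000` → engrave (S155, F3647). Machine vertices: (23.751,102.814) → (75.395,102.814) → (75.395,42.538) → (23.751,42.538) → (23.751,102.814). Closed: final G1 returns to the first vertex.

**Shape 3** — `<polygon>` closed polygon, stroke `#000000` → engrave (S155, F3647). Machine vertices: (186.957,109.230) → (119.999,62.131) → (216.264,124.543) → (186.957,109.230). Closed: final G1 returns to the first vertex.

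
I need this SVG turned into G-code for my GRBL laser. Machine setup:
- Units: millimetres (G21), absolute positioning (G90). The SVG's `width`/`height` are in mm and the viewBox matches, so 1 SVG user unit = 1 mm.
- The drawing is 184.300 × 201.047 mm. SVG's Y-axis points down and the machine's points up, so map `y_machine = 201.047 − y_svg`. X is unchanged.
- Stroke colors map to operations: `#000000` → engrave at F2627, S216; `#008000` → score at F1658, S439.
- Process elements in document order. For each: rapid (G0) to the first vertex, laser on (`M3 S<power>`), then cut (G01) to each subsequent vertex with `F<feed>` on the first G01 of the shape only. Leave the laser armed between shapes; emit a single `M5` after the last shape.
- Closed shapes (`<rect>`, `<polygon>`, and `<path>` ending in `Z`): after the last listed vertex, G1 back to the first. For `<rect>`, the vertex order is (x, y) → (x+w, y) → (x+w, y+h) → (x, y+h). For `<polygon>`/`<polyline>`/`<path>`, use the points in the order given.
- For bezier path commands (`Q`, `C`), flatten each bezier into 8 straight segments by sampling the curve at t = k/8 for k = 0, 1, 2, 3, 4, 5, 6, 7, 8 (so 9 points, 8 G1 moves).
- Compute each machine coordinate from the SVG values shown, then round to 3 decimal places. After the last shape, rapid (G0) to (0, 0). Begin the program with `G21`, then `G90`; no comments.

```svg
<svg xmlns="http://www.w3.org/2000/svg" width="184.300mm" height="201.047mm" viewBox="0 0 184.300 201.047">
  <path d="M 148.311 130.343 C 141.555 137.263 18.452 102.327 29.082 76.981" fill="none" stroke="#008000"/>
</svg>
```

1 u = 1 mm; y_m = 201.047 − y.

[1] `<path>` cubic bezier, #008000→score S439 F1658: (148.311,70.704) → (140.812,69.971) → (125.336,72.558) → (104.814,77.864) → (82.177,85.285) → (60.354,94.219) → (42.277,104.062) → (30.876,114.212) → (29.082,124.066)

G21
G90
G0 X148.311 Y70.704
M3 S439
G01 X140.812 Y69.971 F1658
G01 X125.336 Y72.558
G01 X104.814 Y77.864
G01 X82.177 Y85.285
G01 X60.354 Y94.219
G01 X42.277 Y104.062
G01 X30.876 Y114.212
G01 X29.082 Y124.066
M5
G0 X0.000 Y0.000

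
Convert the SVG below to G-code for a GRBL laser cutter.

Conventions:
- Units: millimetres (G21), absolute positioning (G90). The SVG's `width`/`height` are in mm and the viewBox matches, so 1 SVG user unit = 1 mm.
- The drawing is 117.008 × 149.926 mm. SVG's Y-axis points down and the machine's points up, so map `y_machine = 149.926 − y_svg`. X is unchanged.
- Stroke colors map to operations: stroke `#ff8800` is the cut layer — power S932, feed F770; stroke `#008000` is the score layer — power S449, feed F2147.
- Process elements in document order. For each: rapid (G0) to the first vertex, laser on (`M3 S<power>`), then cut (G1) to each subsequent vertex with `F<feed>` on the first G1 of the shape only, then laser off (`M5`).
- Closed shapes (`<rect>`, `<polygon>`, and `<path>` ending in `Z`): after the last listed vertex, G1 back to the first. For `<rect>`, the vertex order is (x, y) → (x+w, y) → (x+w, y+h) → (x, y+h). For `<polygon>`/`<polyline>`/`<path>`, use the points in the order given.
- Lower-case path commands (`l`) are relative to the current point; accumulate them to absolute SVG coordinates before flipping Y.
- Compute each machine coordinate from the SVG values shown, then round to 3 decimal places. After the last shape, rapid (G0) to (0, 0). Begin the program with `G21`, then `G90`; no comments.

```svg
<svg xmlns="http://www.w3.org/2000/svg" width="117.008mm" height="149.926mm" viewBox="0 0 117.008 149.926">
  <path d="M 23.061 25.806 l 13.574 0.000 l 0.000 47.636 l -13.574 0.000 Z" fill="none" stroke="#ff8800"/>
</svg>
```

G21
G90
G0 X23.061 Y124.120
M3 S932
G1 X36.635 Y124.120 F770
G1 X36.635 Y76.484
G1 X23.061 Y76.484
G1 X23.061 Y124.120
M5
G0 X0.000 Y0.000

1 u = 1 mm; y_m = 149.926 − y.

[1] `<path>` rectangle, #ff8800→cut S932 F770: (23.061,124.120) → (36.635,124.120) → (36.635,76.484) → (23.061,76.484) → (23.061,124.120) (closed)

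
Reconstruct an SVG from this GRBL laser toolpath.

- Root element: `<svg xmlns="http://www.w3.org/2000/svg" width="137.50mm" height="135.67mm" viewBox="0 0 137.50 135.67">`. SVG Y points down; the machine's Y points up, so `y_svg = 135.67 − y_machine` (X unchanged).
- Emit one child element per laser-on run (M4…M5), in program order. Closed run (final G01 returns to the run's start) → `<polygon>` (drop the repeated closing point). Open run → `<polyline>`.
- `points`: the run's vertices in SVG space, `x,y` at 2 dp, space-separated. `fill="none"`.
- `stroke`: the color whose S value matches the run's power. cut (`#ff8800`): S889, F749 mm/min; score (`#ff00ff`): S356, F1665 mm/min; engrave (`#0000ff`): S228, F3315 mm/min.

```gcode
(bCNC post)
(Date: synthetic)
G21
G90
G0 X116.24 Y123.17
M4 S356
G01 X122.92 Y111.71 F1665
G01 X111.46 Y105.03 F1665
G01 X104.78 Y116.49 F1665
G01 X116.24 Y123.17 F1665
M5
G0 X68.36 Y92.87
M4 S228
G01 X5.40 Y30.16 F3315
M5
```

Machine Y-up, SVG Y-down with viewBox height 135.67, so y_svg = 135.67 − y_machine; X carries over.

Run 1: the run's S356 means `#ff00ff` (score). The run returns to its start, so emit a `<polygon>` with points (Y-flipped): 116.24,12.50 122.92,23.96 111.46,30.64 104.78,19.18.

Run 2: S228 ⇒ engrave layer `#0000ff`. The run is open, so emit a `<polyline>` with points (Y-flipped): 68.36,42.80 5.40,105.51.

<svg xmlns="http://www.w3.org/2000/svg" width="137.50mm" height="135.67mm" viewBox="0 0 137.50 135.67">
  <polygon points="116.24,12.50 122.92,23.96 111.46,30.64 104.78,19.18" fill="none" stroke="#ff00ff"/>
  <polyline points="68.36,42.80 5.40,105.51" fill="none" stroke="#0000ff"/>
</svg>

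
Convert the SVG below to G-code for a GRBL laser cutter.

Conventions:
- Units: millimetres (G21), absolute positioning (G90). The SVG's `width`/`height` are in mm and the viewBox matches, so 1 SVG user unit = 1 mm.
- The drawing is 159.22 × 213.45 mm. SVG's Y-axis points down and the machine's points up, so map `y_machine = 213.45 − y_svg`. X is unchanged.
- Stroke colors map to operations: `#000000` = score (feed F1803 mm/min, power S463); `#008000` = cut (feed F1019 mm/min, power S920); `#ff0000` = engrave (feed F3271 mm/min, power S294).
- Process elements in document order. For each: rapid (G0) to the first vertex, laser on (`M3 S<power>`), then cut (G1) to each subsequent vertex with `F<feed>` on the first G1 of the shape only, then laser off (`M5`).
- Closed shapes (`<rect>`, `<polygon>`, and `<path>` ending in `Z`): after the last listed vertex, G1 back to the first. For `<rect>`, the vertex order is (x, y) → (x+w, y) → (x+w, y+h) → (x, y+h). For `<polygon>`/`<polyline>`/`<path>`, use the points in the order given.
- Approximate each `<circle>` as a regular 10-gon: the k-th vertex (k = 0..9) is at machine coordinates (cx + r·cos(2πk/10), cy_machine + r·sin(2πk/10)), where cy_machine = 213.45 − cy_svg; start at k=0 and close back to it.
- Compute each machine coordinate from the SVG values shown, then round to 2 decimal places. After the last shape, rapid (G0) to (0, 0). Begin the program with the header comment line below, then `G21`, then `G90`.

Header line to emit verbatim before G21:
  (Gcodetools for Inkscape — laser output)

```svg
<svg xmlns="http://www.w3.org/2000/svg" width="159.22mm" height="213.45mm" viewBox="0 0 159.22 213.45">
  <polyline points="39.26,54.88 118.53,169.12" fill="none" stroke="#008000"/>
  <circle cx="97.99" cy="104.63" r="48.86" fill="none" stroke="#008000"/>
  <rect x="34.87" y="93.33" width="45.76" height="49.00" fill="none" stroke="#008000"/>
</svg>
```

Since the viewBox matches the mm dimensions, user units are millimetres directly. The only transform is the Y-flip y_m = 213.45 − y_svg.

Shape 1 is a line segment drawn with `<polyline>`. Its stroke #008000 means cut at S920, F1019. After flipping Y the toolpath is (39.26,158.57) → (118.53,44.33).

Shape 2 is a circle drawn with `<circle>`. Its stroke #008000 means cut at S920, F1019. After flipping Y the toolpath is (146.85,108.82) → (137.52,137.54) → (113.09,155.29) → (82.89,155.29) → (58.46,137.54) → (49.13,108.82) → (58.46,80.10) → (82.89,62.35) → (113.09,62.35) → (137.52,80.10) → (146.85,108.82), returning to the start.

Shape 3 is a rectangle drawn with `<rect>`. Its stroke #008000 means cut at S920, F1019. After flipping Y the toolpath is (34.87,120.12) → (80.63,120.12) → (80.63,71.12) → (34.87,71.12) → (34.87,120.12), returning to the start.

(Gcodetools for Inkscape — laser output)
G21
G90
G0 X39.26 Y158.57
M3 S920
G1 X118.53 Y44.33 F1019
M5
G0 X146.85 Y108.82
M3 S920
G1 X137.52 Y137.54 F1019
G1 X113.09 Y155.29
G1 X82.89 Y155.29
G1 X58.46 Y137.54
G1 X49.13 Y108.82
G1 X58.46 Y80.10
G1 X82.89 Y62.35
G1 X113.09 Y62.35
G1 X137.52 Y80.10
G1 X146.85 Y108.82
M5
G0 X34.87 Y120.12
M3 S920
G1 X80.63 Y120.12 F1019
G1 X80.63 Y71.12
G1 X34.87 Y71.12
G1 X34.87 Y120.12
M5
G0 X0.00 Y0.00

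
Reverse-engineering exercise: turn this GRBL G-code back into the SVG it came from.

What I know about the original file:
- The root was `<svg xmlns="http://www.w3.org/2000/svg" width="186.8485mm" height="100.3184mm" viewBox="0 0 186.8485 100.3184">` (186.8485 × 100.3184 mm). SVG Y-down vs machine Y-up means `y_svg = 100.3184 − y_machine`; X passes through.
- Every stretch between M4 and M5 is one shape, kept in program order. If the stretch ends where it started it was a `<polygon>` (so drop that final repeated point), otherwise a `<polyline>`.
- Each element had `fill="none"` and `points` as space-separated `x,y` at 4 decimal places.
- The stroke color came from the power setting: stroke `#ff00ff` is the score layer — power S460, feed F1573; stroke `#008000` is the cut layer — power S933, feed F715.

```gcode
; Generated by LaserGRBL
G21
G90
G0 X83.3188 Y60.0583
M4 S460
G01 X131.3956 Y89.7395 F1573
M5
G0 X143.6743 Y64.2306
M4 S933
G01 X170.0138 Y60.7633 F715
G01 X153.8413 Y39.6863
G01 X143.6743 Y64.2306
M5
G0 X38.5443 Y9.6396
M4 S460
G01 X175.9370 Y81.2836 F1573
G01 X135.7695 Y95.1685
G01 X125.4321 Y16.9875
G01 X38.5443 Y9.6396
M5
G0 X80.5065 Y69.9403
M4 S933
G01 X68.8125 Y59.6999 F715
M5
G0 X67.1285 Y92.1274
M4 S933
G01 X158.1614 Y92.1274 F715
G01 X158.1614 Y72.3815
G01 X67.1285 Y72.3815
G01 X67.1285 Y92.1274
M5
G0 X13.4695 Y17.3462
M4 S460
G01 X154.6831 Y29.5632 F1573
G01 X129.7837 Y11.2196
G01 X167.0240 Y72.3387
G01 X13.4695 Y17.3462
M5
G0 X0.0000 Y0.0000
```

Machine Y-up, SVG Y-down with viewBox height 100.3184, so y_svg = 100.3184 − y_machine; X carries over.

Run 1: power S460 maps to stroke `#ff00ff` (score). The run is open, so emit a `<polyline>` with points (Y-flipped): 83.3188,40.2601 131.3956,10.5789.

Run 2: power S933 maps to stroke `#008000` (cut). The run returns to its start, so emit a `<polygon>` with points (Y-flipped): 143.6743,36.0878 170.0138,39.5551 153.8413,60.6321.

Run 3: the run's S460 means `#ff00ff` (score). The run returns to its start, so emit a `<polygon>` with points (Y-flipped): 38.5443,90.6788 175.9370,19.0348 135.7695,5.1499 125.4321,83.3309.

Run 4: the run's S933 means `#008000` (cut). The run is open, so emit a `<polyline>` with points (Y-flipped): 80.5065,30.3781 68.8125,40.6185.

Run 5: S933 ⇒ cut layer `#008000`. The run returns to its start, so emit a `<polygon>` with points (Y-flipped): 67.1285,8.1910 158.1614,8.1910 158.1614,27.9369 67.1285,27.9369.

Run 6: power S460 maps to stroke `#ff00ff` (score). The run returns to its start, so emit a `<polygon>` with points (Y-flipped): 13.4695,82.9722 154.6831,70.7552 129.7837,89.0988 167.0240,27.9797.

<svg xmlns="http://www.w3.org/2000/svg" width="186.8485mm" height="100.3184mm" viewBox="0 0 186.8485 100.3184">
  <polyline points="83.3188,40.2601 131.3956,10.5789" fill="none" stroke="#ff00ff"/>
  <polygon points="143.6743,36.0878 170.0138,39.5551 153.8413,60.6321" fill="none" stroke="#008000"/>
  <polygon points="38.5443,90.6788 175.9370,19.0348 135.7695,5.1499 125.4321,83.3309" fill="none" stroke="#ff00ff"/>
  <polyline points="80.5065,30.3781 68.8125,40.6185" fill="none" stroke="#008000"/>
  <polygon points="67.1285,8.1910 158.1614,8.1910 158.1614,27.9369 67.1285,27.9369" fill="none" stroke="#008000"/>
  <polygon points="13.4695,82.9722 154.6831,70.7552 129.7837,89.0988 167.0240,27.9797" fill="none" stroke="#ff00ff"/>
</svg>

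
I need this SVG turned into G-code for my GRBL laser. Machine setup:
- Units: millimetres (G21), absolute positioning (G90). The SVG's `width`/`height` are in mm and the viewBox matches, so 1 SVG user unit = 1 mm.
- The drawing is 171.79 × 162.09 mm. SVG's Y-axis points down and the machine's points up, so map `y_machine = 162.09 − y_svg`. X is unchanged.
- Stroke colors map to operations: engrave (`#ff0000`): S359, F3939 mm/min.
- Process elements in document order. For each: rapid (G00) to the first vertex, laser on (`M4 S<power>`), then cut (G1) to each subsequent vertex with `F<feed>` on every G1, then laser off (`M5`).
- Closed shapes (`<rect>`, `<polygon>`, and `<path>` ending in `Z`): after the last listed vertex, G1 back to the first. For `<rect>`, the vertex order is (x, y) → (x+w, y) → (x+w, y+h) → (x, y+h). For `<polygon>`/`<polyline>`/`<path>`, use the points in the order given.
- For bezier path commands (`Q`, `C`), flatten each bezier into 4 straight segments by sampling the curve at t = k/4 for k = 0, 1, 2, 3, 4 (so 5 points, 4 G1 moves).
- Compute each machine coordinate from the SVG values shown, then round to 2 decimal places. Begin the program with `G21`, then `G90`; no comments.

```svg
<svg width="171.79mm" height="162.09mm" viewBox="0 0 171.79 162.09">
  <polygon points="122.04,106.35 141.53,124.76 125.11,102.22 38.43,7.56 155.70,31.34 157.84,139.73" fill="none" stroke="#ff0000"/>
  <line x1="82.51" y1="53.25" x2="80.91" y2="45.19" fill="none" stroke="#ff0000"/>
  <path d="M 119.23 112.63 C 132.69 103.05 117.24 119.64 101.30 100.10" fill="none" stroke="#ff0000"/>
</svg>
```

Since the viewBox matches the mm dimensions, user units are millimetres directly. The only transform is the Y-flip y_m = 162.09 − y_svg.

Shape 1 is a closed polygon drawn with `<polygon>`. Its stroke #ff0000 means engrave at S359, F3939. After flipping Y the toolpath is (122.04,55.74) → (141.53,37.33) → (125.11,59.87) → (38.43,154.53) → (155.70,130.75) → (157.84,22.36) → (122.04,55.74), returning to the start.

Shape 2 is a line segment drawn with `<line>`. Its stroke #ff0000 means engrave at S359, F3939. After flipping Y the toolpath is (82.51,108.84) → (80.91,116.90).

Shape 3 is a cubic bezier drawn with `<path>`. Its stroke #ff0000 means engrave at S359, F3939. After flipping Y the toolpath is (119.23,49.46) → (124.35,52.71) → (121.29,51.99) → (112.72,53.14) → (101.30,61.99).

G21
G90
G00 X122.04 Y55.74
M4 S359
G1 X141.53 Y37.33 F3939
G1 X125.11 Y59.87 F3939
G1 X38.43 Y154.53 F3939
G1 X155.70 Y130.75 F3939
G1 X157.84 Y22.36 F3939
G1 X122.04 Y55.74 F3939
M5
G00 X82.51 Y108.84
M4 S359
G1 X80.91 Y116.90 F3939
M5
G00 X119.23 Y49.46
M4 S359
G1 X124.35 Y52.71 F3939
G1 X121.29 Y51.99 F3939
G1 X112.72 Y53.14 F3939
G1 X101.30 Y61.99 F3939
M5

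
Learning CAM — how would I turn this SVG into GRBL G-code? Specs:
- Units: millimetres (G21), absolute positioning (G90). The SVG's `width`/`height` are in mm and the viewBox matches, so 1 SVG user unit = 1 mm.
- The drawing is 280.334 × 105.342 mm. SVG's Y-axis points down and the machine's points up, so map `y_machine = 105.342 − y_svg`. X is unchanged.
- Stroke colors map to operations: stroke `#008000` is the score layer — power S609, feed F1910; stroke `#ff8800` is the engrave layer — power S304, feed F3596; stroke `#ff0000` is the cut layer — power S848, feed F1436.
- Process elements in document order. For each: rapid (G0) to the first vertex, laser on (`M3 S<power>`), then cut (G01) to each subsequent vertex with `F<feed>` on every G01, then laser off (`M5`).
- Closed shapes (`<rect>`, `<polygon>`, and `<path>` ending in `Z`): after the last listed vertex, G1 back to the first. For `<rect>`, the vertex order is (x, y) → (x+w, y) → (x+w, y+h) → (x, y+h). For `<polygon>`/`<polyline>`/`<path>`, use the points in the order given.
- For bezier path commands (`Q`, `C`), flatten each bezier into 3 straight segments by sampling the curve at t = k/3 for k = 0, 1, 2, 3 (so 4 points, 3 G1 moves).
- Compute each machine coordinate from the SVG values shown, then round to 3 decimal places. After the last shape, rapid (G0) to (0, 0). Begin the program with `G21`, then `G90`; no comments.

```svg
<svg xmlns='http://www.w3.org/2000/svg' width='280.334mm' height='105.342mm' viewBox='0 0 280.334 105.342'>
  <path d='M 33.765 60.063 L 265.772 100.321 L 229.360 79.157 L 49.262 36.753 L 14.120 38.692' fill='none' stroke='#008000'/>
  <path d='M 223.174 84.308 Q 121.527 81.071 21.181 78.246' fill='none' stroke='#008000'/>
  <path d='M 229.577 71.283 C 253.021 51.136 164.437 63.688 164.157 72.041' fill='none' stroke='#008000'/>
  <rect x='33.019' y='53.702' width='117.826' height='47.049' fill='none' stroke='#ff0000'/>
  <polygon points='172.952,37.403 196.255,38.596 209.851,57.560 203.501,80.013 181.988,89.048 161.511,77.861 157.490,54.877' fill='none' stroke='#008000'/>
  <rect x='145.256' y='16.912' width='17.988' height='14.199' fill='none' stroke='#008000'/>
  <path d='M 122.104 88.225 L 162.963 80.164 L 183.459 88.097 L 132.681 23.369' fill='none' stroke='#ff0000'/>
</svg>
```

G21
G90
G0 X33.765 Y45.279
M3 S609
G01 X265.772 Y5.021 F1910
G01 X229.360 Y26.185 F1910
G01 X49.262 Y68.589 F1910
G01 X14.120 Y66.650 F1910
M5
G0 X223.174 Y21.034
M3 S609
G01 X155.554 Y23.146 F1910
G01 X88.223 Y25.167 F1910
G01 X21.181 Y27.096 F1910
M5
G0 X229.577 Y34.059
M3 S609
G01 X223.098 Y44.673 F1910
G01 X186.452 Y41.687 F1910
G01 X164.157 Y33.301 F1910
M5
G0 X33.019 Y51.640
M3 S848
G01 X150.845 Y51.640 F1436
G01 X150.845 Y4.591 F1436
G01 X33.019 Y4.591 F1436
G01 X33.019 Y51.640 F1436
M5
G0 X172.952 Y67.939
M3 S609
G01 X196.255 Y66.746 F1910
G01 X209.851 Y47.782 F1910
G01 X203.501 Y25.329 F1910
G01 X181.988 Y16.294 F1910
G01 X161.511 Y27.481 F1910
G01 X157.490 Y50.465 F1910
G01 X172.952 Y67.939 F1910
M5
G0 X145.256 Y88.430
M3 S609
G01 X163.244 Y88.430 F1910
G01 X163.244 Y74.231 F1910
G01 X145.256 Y74.231 F1910
G01 X145.256 Y88.430 F1910
M5
G0 X122.104 Y17.117
M3 S848
G01 X162.963 Y25.178 F1436
G01 X183.459 Y17.245 F1436
G01 X132.681 Y81.973 F1436
M5
G0 X0.000 Y0.000

Since the viewBox matches the mm dimensions, user units are millimetres directly. The only transform is the Y-flip y_m = 105.342 − y_svg.

Shape 1 is a open polyline drawn with `<path>`. Its stroke #008000 means score at S609, F1910. After flipping Y the toolpath is (33.765,45.279) → (265.772,5.021) → (229.360,26.185) → (49.262,68.589) → (14.120,66.650).

Shape 2 is a quadratic bezier drawn with `<path>`. Its stroke #008000 means score at S609, F1910. After flipping Y the toolpath is (223.174,21.034) → (155.554,23.146) → (88.223,25.167) → (21.181,27.096).

Shape 3 is a cubic bezier drawn with `<path>`. Its stroke #008000 means score at S609, F1910. After flipping Y the toolpath is (229.577,34.059) → (223.098,44.673) → (186.452,41.687) → (164.157,33.301).

Shape 4 is a rectangle drawn with `<rect>`. Its stroke #ff0000 means cut at S848, F1436. After flipping Y the toolpath is (33.019,51.640) → (150.845,51.640) → (150.845,4.591) → (33.019,4.591) → (33.019,51.640), returning to the start.

Shape 5 is a regular polygon drawn with `<polygon>`. Its stroke #008000 means score at S609, F1910. After flipping Y the toolpath is (172.952,67.939) → (196.255,66.746) → (209.851,47.782) → (203.501,25.329) → (181.988,16.294) → (161.511,27.481) → (157.490,50.465) → (172.952,67.939), returning to the start.

Shape 6 is a rectangle drawn with `<rect>`. Its stroke #008000 means score at S609, F1910. After flipping Y the toolpath is (145.256,88.430) → (163.244,88.430) → (163.244,74.231) → (145.256,74.231) → (145.256,88.430), returning to the start.

Shape 7 is a open polyline drawn with `<path>`. Its stroke #ff0000 means cut at S848, F1436. After flipping Y the toolpath is (122.104,17.117) → (162.963,25.178) → (183.459,17.245) → (132.681,81.973).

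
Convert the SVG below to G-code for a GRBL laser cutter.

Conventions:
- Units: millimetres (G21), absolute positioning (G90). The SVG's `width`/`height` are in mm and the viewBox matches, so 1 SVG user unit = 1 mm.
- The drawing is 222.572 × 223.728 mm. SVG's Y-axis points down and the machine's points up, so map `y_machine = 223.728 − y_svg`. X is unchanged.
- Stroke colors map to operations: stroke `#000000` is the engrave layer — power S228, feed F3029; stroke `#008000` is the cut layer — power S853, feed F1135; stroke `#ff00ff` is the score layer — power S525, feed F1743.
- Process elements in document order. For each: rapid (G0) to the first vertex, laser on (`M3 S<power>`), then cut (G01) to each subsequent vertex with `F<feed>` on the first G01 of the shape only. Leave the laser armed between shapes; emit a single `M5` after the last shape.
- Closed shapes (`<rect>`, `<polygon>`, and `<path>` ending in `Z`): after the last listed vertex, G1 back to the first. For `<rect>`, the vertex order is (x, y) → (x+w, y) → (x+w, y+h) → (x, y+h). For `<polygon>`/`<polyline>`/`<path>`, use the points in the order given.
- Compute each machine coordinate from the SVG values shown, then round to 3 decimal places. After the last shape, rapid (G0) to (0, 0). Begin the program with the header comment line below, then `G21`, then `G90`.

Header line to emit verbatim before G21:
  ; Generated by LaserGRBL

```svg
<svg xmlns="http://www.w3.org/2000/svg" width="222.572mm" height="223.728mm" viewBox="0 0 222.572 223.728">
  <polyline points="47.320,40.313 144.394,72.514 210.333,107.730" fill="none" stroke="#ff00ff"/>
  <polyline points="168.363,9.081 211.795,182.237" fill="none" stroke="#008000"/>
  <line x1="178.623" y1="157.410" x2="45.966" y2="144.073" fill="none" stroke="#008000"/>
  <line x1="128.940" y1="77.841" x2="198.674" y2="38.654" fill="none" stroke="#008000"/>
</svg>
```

1 u = 1 mm; y_m = 223.728 − y.

[1] `<polyline>` open polyline, #ff00ff→score S525 F1743: (47.320,183.415) → (144.394,151.214) → (210.333,115.998)

[2] `<polyline>` line segment, #008000→cut S853 F1135: (168.363,214.647) → (211.795,41.491)

[3] `<line>` line segment, #008000→cut S853 F1135: (178.623,66.318) → (45.966,79.655)

[4] `<line>` line segment, #008000→cut S853 F1135: (128.940,145.887) → (198.674,185.074)

; Generated by LaserGRBL
G21
G90
G0 X47.320 Y183.415
M3 S525
G01 X144.394 Y151.214 F1743
G01 X210.333 Y115.998
G0 X168.363 Y214.647
M3 S853
G01 X211.795 Y41.491 F1135
G0 X178.623 Y66.318
M3 S853
G01 X45.966 Y79.655 F1135
G0 X128.940 Y145.887
M3 S853
G01 X198.674 Y185.074 F1135
M5
G0 X0.000 Y0.000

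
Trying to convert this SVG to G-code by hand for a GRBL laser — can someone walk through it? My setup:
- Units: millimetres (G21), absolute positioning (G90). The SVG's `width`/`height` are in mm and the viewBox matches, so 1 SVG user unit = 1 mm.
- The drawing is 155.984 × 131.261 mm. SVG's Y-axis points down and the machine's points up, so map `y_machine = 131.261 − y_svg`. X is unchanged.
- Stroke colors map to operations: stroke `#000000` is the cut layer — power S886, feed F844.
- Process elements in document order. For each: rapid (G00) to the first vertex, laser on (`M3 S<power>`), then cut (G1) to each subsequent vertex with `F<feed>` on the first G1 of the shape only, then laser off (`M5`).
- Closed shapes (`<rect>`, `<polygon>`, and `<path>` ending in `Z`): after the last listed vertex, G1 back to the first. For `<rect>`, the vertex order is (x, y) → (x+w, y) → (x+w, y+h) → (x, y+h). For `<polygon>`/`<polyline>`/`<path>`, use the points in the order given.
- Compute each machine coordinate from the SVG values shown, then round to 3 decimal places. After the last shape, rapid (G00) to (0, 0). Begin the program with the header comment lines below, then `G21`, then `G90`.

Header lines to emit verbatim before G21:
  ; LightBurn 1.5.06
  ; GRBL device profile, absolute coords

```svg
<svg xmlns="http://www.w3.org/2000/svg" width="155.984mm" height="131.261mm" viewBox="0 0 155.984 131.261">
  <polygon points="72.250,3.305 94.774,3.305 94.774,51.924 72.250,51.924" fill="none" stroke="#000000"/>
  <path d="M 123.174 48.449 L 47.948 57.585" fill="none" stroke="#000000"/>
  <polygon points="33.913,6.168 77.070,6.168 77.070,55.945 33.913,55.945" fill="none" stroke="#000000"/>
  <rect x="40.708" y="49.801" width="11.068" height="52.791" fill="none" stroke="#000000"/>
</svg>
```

1 u = 1 mm; y_m = 131.261 − y.

[1] `<polygon>` rectangle, #000000→cut S886 F844: (72.250,127.956) → (94.774,127.956) → (94.774,79.337) → (72.250,79.337) → (72.250,127.956) (closed)

[2] `<path>` line segment, #000000→cut S886 F844: (123.174,82.812) → (47.948,73.676)

[3] `<polygon>` rectangle, #000000→cut S886 F844: (33.913,125.093) → (77.070,125.093) → (77.070,75.316) → (33.913,75.316) → (33.913,125.093) (closed)

[4] `<rect>` rectangle, #000000→cut S886 F844: (40.708,81.460) → (51.776,81.460) → (51.776,28.669) → (40.708,28.669) → (40.708,81.460) (closed)

; LightBurn 1.5.06
; GRBL device profile, absolute coords
G21
G90
G00 X72.250 Y127.956
M3 S886
G1 X94.774 Y127.956 F844
G1 X94.774 Y79.337
G1 X72.250 Y79.337
G1 X72.250 Y127.956
M5
G00 X123.174 Y82.812
M3 S886
G1 X47.948 Y73.676 F844
M5
G00 X33.913 Y125.093
M3 S886
G1 X77.070 Y125.093 F844
G1 X77.070 Y75.316
G1 X33.913 Y75.316
G1 X33.913 Y125.093
M5
G00 X40.708 Y81.460
M3 S886
G1 X51.776 Y81.460 F844
G1 X51.776 Y28.669
G1 X40.708 Y28.669
G1 X40.708 Y81.460
M5
G00 X0.000 Y0.000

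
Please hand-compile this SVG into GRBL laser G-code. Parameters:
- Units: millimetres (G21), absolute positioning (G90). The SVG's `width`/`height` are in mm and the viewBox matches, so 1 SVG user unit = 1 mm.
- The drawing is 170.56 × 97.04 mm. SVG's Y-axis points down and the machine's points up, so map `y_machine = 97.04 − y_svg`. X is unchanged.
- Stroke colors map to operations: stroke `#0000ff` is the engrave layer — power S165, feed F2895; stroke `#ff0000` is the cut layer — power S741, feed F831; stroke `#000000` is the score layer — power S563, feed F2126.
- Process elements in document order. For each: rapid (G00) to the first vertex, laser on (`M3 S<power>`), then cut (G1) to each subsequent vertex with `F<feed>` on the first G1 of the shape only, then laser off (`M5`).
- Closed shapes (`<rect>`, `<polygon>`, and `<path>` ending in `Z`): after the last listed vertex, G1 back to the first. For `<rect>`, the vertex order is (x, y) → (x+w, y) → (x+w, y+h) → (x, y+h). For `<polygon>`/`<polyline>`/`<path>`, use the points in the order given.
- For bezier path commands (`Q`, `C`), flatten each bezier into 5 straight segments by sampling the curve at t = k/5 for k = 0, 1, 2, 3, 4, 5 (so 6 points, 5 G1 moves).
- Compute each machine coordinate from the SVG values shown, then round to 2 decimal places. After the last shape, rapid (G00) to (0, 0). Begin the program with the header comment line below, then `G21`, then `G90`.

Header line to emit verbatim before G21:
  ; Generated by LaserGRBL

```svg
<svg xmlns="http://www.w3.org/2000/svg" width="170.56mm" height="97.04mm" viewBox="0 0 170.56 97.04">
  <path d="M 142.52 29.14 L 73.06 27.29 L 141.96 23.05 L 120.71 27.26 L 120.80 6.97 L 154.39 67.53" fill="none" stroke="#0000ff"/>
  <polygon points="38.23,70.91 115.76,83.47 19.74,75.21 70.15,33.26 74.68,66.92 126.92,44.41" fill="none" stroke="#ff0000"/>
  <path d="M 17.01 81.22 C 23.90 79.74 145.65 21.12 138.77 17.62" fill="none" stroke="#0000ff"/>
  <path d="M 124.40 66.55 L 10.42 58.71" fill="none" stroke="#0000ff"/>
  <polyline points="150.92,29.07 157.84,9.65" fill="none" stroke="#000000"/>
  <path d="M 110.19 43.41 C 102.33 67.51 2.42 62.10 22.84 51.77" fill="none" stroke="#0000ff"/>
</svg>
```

1 u = 1 mm; y_m = 97.04 − y.

[1] `<path>` open polyline, #0000ff→engrave S165 F2895: (142.52,67.90) → (73.06,69.75) → (141.96,73.99) → (120.71,69.78) → (120.80,90.07) → (154.39,29.51)

[2] `<polygon>` closed polygon, #ff0000→cut S741 F831: (38.23,26.13) → (115.76,13.57) → (19.74,21.83) → (70.15,63.78) → (74.68,30.12) → (126.92,52.63) → (38.23,26.13) (closed)

[3] `<path>` cubic bezier, #0000ff→engrave S165 F2895: (17.01,15.82) → (32.98,22.67) → (64.83,37.84) → (100.87,55.95) → (129.41,71.60) → (138.77,79.42)

[4] `<path>` line segment, #0000ff→engrave S165 F2895: (124.40,30.49) → (10.42,38.33)

[5] `<polyline>` line segment, #000000→score S563 F2126: (150.92,67.97) → (157.84,87.39)

[6] `<path>` cubic bezier, #0000ff→engrave S165 F2895: (110.19,53.63) → (96.13,42.51) → (70.17,37.30) → (42.50,36.81) → (23.33,39.86) → (22.84,45.27)

; Generated by LaserGRBL
G21
G90
G00 X142.52 Y67.90
M3 S165
G1 X73.06 Y69.75 F2895
G1 X141.96 Y73.99
G1 X120.71 Y69.78
G1 X120.80 Y90.07
G1 X154.39 Y29.51
M5
G00 X38.23 Y26.13
M3 S741
G1 X115.76 Y13.57 F831
G1 X19.74 Y21.83
G1 X70.15 Y63.78
G1 X74.68 Y30.12
G1 X126.92 Y52.63
G1 X38.23 Y26.13
M5
G00 X17.01 Y15.82
M3 S165
G1 X32.98 Y22.67 F2895
G1 X64.83 Y37.84
G1 X100.87 Y55.95
G1 X129.41 Y71.60
G1 X138.77 Y79.42
M5
G00 X124.40 Y30.49
M3 S165
G1 X10.42 Y38.33 F2895
M5
G00 X150.92 Y67.97
M3 S563
G1 X157.84 Y87.39 F2126
M5
G00 X110.19 Y53.63
M3 S165
G1 X96.13 Y42.51 F2895
G1 X70.17 Y37.30
G1 X42.50 Y36.81
G1 X23.33 Y39.86
G1 X22.84 Y45.27
M5
G00 X0.00 Y0.00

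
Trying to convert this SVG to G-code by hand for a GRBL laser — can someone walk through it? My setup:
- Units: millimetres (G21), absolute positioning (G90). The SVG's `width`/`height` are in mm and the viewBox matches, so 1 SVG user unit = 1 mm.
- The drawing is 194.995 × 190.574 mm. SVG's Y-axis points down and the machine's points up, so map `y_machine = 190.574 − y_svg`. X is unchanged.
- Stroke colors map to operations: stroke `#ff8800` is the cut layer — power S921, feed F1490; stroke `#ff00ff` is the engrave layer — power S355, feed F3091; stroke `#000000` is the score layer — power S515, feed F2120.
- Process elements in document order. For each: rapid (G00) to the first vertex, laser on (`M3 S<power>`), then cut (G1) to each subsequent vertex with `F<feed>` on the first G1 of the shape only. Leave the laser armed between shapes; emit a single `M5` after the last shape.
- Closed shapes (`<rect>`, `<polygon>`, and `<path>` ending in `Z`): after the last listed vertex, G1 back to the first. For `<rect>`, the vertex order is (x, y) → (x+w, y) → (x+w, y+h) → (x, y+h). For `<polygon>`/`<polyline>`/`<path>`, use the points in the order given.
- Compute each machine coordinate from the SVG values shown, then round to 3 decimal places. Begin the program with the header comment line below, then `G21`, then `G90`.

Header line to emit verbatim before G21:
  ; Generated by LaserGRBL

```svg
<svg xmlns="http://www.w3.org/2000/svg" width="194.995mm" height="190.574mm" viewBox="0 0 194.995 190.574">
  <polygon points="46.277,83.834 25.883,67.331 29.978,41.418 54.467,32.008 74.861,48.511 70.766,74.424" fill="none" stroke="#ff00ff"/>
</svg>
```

; Generated by LaserGRBL
G21
G90
G00 X46.277 Y106.740
M3 S355
G1 X25.883 Y123.243 F3091
G1 X29.978 Y149.156
G1 X54.467 Y158.566
G1 X74.861 Y142.063
G1 X70.766 Y116.150
G1 X46.277 Y106.740
M5

Since the viewBox matches the mm dimensions, user units are millimetres directly. The only transform is the Y-flip y_m = 190.574 − y_svg.

Shape 1 is a regular polygon drawn with `<polygon>`. Its stroke #ff00ff means engrave at S355, F3091. After flipping Y the toolpath is (46.277,106.740) → (25.883,123.243) → (29.978,149.156) → (54.467,158.566) → (74.861,142.063) → (70.766,116.150) → (46.277,106.740), returning to the start.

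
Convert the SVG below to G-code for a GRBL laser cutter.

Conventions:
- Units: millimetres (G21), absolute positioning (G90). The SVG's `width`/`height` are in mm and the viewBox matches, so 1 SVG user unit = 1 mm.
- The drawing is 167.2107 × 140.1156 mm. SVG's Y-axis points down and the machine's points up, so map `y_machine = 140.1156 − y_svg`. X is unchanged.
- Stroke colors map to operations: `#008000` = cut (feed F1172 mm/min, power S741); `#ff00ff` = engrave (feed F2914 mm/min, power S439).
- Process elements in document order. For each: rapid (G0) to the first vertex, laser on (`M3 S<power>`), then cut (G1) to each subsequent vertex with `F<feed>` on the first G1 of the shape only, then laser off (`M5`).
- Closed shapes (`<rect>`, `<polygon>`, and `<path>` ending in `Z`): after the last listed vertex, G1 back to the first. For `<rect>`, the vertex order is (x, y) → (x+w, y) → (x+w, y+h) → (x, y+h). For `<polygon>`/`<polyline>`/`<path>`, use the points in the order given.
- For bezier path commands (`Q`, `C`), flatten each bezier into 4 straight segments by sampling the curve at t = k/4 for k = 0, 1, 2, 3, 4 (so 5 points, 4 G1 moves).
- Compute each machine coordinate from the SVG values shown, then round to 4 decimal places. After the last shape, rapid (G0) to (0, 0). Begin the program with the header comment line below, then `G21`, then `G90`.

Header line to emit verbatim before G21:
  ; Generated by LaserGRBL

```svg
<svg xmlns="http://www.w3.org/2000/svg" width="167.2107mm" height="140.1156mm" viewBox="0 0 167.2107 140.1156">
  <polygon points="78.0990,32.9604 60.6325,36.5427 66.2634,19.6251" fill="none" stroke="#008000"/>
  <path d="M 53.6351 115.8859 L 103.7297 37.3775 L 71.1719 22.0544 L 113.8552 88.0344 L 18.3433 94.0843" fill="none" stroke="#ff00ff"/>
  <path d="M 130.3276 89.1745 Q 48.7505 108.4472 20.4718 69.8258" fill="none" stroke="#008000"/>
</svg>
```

; Generated by LaserGRBL
G21
G90
G0 X78.0990 Y107.1552
M3 S741
G1 X60.6325 Y103.5729 F1172
G1 X66.2634 Y120.4905
G1 X78.0990 Y107.1552
M5
G0 X53.6351 Y24.2297
M3 S439
G1 X103.7297 Y102.7381 F2914
G1 X71.1719 Y118.0612
G1 X113.8552 Y52.0812
G1 X18.3433 Y46.0313
M5
G0 X130.3276 Y50.9411
M3 S741
G1 X92.8702 Y44.9231 F1172
G1 X62.0751 Y46.1419
G1 X37.9423 Y54.5975
G1 X20.4718 Y70.2898
M5
G0 X0.0000 Y0.0000

viewBox `0 0 167.2107 140.1156` with mm width/height → 1 unit = 1 mm. Flip: y_m = 140.1156 − y_svg.

**Shape 1** — `<polygon>` regular polygon, stroke `#008000` → cut (S741, F1172). Machine vertices: (78.0990,107.1552) → (60.6325,103.5729) → (66.2634,120.4905) → (78.0990,107.1552). Closed: final G1 returns to the first vertex.

**Shape 2** — `<path>` open polyline, stroke `#ff00ff` → engrave (S439, F2914). Machine vertices: (53.6351,24.2297) → (103.7297,102.7381) → (71.1719,118.0612) → (113.8552,52.0812) → (18.3433,46.0313). Open path.

**Shape 3** — `<path>` quadratic bezier, stroke `#008000` → cut (S741, F1172). Control points (SVG): P0=(130.3276,89.1745), P1=(48.7505,108.4472), P2=(20.4718,69.8258); sampled at t=k/4. Machine vertices: (130.3276,50.9411) → (92.8702,44.9231) → (62.0751,46.1419) → (37.9423,54.5975) → (20.4718,70.2898). Open path.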